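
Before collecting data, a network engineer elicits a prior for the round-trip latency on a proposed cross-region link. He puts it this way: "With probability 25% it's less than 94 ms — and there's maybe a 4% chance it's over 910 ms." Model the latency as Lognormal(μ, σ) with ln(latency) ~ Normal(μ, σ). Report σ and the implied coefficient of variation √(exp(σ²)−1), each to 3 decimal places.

σ ≈ 0.936, CV ≈ 1.184

If T ~ Lognormal(μ,σ) then ln T ~ Normal(μ,σ), so the p-quantile of ln T is μ + z_p·σ.
ln(94) = 4.543 and ln(910) = 6.813; z_{0.25} = -0.6745, z_{0.96} = 1.751.
σ = (6.813 − 4.543)/(1.751 − (-0.6745)) = 0.936.
μ = 4.543 − (-0.6745)·0.936 = 5.175.
CV = √(exp(σ²)−1) = √(exp(0.8762)−1) = 1.184.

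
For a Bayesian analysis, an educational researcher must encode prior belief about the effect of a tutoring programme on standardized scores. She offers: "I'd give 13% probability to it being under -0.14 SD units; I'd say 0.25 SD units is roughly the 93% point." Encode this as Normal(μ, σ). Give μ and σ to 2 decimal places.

For Normal(μ,σ), the p-quantile is μ + z_p·σ. Here z_{0.13} = -1.126, z_{0.93} = 1.476.
So -0.14 = μ − 1.126σ and 0.25 = μ + 1.476σ.
Subtracting: σ = (0.25 − -0.14)/(1.476 − (-1.126)) = 0.15.
Then μ = -0.14 − (-1.126)·0.15 = 0.03.

μ = 0.03, σ = 0.15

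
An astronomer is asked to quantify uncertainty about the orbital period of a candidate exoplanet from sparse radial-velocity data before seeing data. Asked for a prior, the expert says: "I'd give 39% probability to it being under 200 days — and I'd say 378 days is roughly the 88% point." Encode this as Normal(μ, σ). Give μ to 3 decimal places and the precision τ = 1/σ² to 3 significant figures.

The p-quantile of Normal(μ,σ) is μ + z_p·σ, with z_{0.39} = -0.2793 and z_{0.88} = 1.175.
Eliminate σ: μ = (z₂·x₁ − z₁·x₂)/(z₂ − z₁) = (1.175·200 − (-0.2793)·378)/1.454 = 234.187.
Then σ = (x₂ − x₁)/(z₂ − z₁) = (378 − 200)/1.454 = 122.395.
Precision τ = 1/σ² = 1/122.4² = 6.68e-05.

μ = 234.187, τ = 6.68e-05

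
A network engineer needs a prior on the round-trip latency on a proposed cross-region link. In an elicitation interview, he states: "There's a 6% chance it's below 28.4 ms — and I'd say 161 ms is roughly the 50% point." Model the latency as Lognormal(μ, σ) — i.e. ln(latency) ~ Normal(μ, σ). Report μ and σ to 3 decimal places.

μ ≈ 5.081, σ ≈ 1.116

If T ~ Lognormal(μ,σ) then ln T ~ Normal(μ,σ), so the p-quantile of ln T is μ + z_p·σ.
ln(28.4) = 3.346 and ln(161) = 5.081; z_{0.06} = -1.555, z_{0.5} = 0.
σ = (5.081 − 3.346)/(0 − (-1.555)) = 1.116.
μ = 3.346 − (-1.555)·1.116 = 5.081.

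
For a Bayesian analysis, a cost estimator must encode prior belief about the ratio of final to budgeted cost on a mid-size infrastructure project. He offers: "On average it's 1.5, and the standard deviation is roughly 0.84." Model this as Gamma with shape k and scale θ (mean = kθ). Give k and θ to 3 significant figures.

For Gamma(k, scale θ): mean = kθ, variance = kθ², so CV = 1/√k.
CV = SD/mean = 0.84/1.5 = 0.56, hence k = 1/CV² = 3.19.
Then θ = mean/k = 1.5/3.19 = 0.47.

k ≈ 3.19, θ ≈ 0.47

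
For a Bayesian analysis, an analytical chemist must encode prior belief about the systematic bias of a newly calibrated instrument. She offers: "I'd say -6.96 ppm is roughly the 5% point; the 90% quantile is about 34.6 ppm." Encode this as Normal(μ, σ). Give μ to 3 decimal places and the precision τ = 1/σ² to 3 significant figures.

μ = 16.400, τ = 0.00496

The p-quantile of Normal(μ,σ) is μ + z_p·σ, with z_{0.05} = -1.645 and z_{0.9} = 1.282.
Eliminate σ: μ = (z₂·x₁ − z₁·x₂)/(z₂ − z₁) = (1.282·-6.96 − (-1.645)·34.6)/2.926 = 16.400.
Then σ = (x₂ − x₁)/(z₂ − z₁) = (34.6 − -6.96)/2.926 = 14.202.
Precision τ = 1/σ² = 1/14.2² = 0.00496.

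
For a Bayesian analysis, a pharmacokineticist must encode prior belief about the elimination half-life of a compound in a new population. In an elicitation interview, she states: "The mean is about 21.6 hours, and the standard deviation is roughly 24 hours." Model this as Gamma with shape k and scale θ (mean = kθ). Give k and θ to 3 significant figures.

k ≈ 0.81, θ ≈ 26.7

For Gamma(k, scale θ): mean = kθ, variance = kθ², so CV = 1/√k.
CV = SD/mean = 24/21.6 = 1.111, hence k = 1/CV² = 0.81.
Then θ = mean/k = 21.6/0.81 = 26.7.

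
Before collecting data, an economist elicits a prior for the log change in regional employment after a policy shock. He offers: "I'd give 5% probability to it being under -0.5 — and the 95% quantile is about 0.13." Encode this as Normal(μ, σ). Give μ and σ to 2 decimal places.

For Normal(μ,σ), the p-quantile is μ + z_p·σ. Here z_{0.05} = -1.645, z_{0.95} = 1.645.
So -0.5 = μ − 1.645σ and 0.13 = μ + 1.645σ.
Subtracting: σ = (0.13 − -0.5)/(1.645 − (-1.645)) = 0.19.
Then μ = -0.5 − (-1.645)·0.19 = -0.18.

μ = -0.18, σ = 0.19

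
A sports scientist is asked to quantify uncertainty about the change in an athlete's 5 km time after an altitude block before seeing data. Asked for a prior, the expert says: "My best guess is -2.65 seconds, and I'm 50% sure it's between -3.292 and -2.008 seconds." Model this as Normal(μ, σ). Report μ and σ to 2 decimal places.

μ = -2.65, σ = 0.95

A symmetric 50% interval runs μ ± z·σ with z = 0.6745.
Half-width = 0.642, so σ = 0.642/0.6745 = 0.95.
μ is the stated best guess, -2.65.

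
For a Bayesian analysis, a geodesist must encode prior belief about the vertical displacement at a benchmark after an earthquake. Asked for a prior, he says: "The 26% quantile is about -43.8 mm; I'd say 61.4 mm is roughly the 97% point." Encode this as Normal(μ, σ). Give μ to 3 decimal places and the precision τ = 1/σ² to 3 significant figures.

The p-quantile of Normal(μ,σ) is μ + z_p·σ, with z_{0.26} = -0.6433 and z_{0.97} = 1.881.
Eliminate σ: μ = (z₂·x₁ − z₁·x₂)/(z₂ − z₁) = (1.881·-43.8 − (-0.6433)·61.4)/2.524 = -16.987.
Then σ = (x₂ − x₁)/(z₂ − z₁) = (61.4 − -43.8)/2.524 = 41.678.
Precision τ = 1/σ² = 1/41.68² = 0.000576.

μ = -16.987, τ = 0.000576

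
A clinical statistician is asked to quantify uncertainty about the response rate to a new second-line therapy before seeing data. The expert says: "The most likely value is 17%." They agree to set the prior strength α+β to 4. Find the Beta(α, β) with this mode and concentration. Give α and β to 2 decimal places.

α = 1.34, β = 2.66

For α,β > 1 the Beta mode is (α−1)/(α+β−2). With α+β = 4, the mode is (α−1)/2.
Set (α−1)/2 = 0.17 → α = 1 + 0.17·2 = 1.34.
β = 4 − α = 2.66.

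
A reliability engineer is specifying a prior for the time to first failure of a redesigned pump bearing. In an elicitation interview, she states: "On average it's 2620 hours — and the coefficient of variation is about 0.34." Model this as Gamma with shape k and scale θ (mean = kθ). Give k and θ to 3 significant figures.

For Gamma(k, scale θ): mean = kθ, variance = kθ², so CV = 1/√k.
CV = 0.34, hence k = 1/CV² = 8.65.
Then θ = mean/k = 2620/8.65 = 303.

k ≈ 8.65, θ ≈ 303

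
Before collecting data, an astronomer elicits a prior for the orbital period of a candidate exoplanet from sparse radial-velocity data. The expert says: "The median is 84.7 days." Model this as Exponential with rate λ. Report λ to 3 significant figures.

λ ≈ 0.00818

Exponential median = ln 2 / λ, so λ = ln 2 / 84.7 = 0.00818.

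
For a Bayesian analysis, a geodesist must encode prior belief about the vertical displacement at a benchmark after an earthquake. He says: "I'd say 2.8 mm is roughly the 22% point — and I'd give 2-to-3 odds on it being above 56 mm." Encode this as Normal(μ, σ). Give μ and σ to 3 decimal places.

For Normal(μ,σ), the p-quantile is μ + z_p·σ. Here z_{0.22} = -0.7722, z_{0.6} = 0.2533.
So 2.8 = μ − 0.7722σ and 56 = μ + 0.2533σ.
Subtracting: σ = (56 − 2.8)/(0.2533 − (-0.7722)) = 51.875.
Then μ = 2.8 − (-0.7722)·51.875 = 42.858.

μ = 42.858, σ = 51.875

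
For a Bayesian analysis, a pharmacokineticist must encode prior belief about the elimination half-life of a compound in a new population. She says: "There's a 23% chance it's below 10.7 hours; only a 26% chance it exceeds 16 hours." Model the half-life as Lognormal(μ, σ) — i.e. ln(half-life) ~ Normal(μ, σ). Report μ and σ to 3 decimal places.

If T ~ Lognormal(μ,σ) then ln T ~ Normal(μ,σ), so the p-quantile of ln T is μ + z_p·σ.
ln(10.7) = 2.37 and ln(16) = 2.773; z_{0.23} = -0.7388, z_{0.74} = 0.6433.
σ = (2.773 − 2.37)/(0.6433 − (-0.7388)) = 0.291.
μ = 2.37 − (-0.7388)·0.291 = 2.585.

μ ≈ 2.585, σ ≈ 0.291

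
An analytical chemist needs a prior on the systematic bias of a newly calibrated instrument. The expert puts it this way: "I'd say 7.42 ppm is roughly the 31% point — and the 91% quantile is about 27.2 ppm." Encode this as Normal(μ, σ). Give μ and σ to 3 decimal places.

μ = 12.760, σ = 10.770

For Normal(μ,σ), the p-quantile is μ + z_p·σ. Here z_{0.31} = -0.4959, z_{0.91} = 1.341.
So 7.42 = μ − 0.4959σ and 27.2 = μ + 1.341σ.
Subtracting: σ = (27.2 − 7.42)/(1.341 − (-0.4959)) = 10.770.
Then μ = 7.42 − (-0.4959)·10.770 = 12.760.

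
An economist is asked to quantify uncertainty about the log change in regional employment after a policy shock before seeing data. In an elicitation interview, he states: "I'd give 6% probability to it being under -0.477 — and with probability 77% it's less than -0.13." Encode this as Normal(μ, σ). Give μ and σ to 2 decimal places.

The p-quantile of Normal(μ,σ) is μ + z_p·σ, with z_{0.06} = -1.555 and z_{0.77} = 0.7388.
Eliminate σ: μ = (z₂·x₁ − z₁·x₂)/(z₂ − z₁) = (0.7388·-0.477 − (-1.555)·-0.13)/2.294 = -0.24.
Then σ = (x₂ − x₁)/(z₂ − z₁) = (-0.13 − -0.477)/2.294 = 0.15.

μ = -0.24, σ = 0.15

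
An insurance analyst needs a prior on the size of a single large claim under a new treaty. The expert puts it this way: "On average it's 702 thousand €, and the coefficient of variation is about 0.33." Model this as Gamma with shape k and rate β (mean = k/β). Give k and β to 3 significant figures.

k ≈ 9.18, β ≈ 0.0131

For Gamma(k, rate β): mean = k/β, variance = k/β², so CV = 1/√k.
CV = 0.33, hence k = 1/CV² = 9.18.
Then β = k/mean = 9.18/702 = 0.0131.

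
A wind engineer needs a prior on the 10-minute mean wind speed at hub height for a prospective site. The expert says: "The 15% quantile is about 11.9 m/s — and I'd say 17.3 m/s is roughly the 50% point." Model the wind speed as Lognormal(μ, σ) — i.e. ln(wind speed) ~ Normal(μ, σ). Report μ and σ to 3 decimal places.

If T ~ Lognormal(μ,σ) then ln T ~ Normal(μ,σ), so the p-quantile of ln T is μ + z_p·σ.
ln(11.9) = 2.477 and ln(17.3) = 2.851; z_{0.15} = -1.036, z_{0.5} = 0.
σ = (2.851 − 2.477)/(0 − (-1.036)) = 0.361.
μ = 2.477 − (-1.036)·0.361 = 2.851.

μ ≈ 2.851, σ ≈ 0.361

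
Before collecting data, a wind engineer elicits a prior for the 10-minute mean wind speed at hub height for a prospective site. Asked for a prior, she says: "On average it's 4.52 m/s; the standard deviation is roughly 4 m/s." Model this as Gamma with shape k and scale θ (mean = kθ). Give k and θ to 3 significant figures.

k ≈ 1.28, θ ≈ 3.54

For Gamma(k, scale θ): mean = kθ, variance = kθ², so CV = 1/√k.
CV = SD/mean = 4/4.52 = 0.885, hence k = 1/CV² = 1.28.
Then θ = mean/k = 4.52/1.28 = 3.54.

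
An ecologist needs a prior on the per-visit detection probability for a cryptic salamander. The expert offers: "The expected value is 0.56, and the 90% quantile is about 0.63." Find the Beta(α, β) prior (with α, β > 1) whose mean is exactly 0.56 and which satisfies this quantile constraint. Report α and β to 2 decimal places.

With mean 0.56 fixed, write α = 0.56s, β = 0.44s where s = α+β.
Need P(θ < 0.63) = 0.9 under Beta(0.56s, 0.44s). Normal approximation: (q−m)/√(m(1−m)/s) ≈ z_{0.9} = 1.28, so s ≈ 0.56·0.44·(1.28)²/(0.63−0.56)² = 82.6.
At s = 82.6: P(θ<0.63) ≈ 0.902. Adjusting to match 0.9 gives s ≈ 81.49.
So α = 0.56·81.49 ≈ 45.64, β = 0.44·81.49 ≈ 35.86.

α ≈ 45.64, β ≈ 35.86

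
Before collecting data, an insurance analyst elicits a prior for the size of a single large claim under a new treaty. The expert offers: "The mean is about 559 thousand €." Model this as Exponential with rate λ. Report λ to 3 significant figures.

λ ≈ 0.00179

Exponential mean = 1/λ, so λ = 1/559.0 = 0.00179.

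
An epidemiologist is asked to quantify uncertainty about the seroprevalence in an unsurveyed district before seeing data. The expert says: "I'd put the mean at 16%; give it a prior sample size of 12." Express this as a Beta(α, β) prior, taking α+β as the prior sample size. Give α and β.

Under the effective-sample-size interpretation, Beta(α, β) has prior mean α/(α+β) and prior sample size α+β.
So α+β = 12 and α/(α+β) = 0.16, giving α = 0.16·12 = 1.92 and β = 12 − 1.92 = 10.08.

α = 1.92, β = 10.08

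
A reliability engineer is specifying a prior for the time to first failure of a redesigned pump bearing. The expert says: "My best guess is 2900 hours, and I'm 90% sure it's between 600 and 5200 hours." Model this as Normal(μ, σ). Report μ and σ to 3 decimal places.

μ = 2900.000, σ = 1398.301

A symmetric 90% interval runs μ ± z·σ with z = 1.645.
Half-width = 2300, so σ = 2300/1.645 = 1398.301.
μ is the stated best guess, 2900.000.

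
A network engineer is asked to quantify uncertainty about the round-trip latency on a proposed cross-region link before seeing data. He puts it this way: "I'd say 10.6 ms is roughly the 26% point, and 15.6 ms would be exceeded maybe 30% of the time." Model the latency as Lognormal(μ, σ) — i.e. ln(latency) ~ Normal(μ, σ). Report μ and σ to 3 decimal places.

If T ~ Lognormal(μ,σ) then ln T ~ Normal(μ,σ), so the p-quantile of ln T is μ + z_p·σ.
ln(10.6) = 2.361 and ln(15.6) = 2.747; z_{0.26} = -0.6433, z_{0.7} = 0.5244.
σ = (2.747 − 2.361)/(0.5244 − (-0.6433)) = 0.331.
μ = 2.361 − (-0.6433)·0.331 = 2.574.

μ ≈ 2.574, σ ≈ 0.331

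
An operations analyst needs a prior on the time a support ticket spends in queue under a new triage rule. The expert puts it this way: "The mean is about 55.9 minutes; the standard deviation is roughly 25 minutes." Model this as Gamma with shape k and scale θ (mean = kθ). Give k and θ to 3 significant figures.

k ≈ 5, θ ≈ 11.2

For Gamma(k, scale θ): mean = kθ, variance = kθ², so CV = 1/√k.
CV = SD/mean = 25/55.9 = 0.4472, hence k = 1/CV² = 5.
Then θ = mean/k = 55.9/5 = 11.2.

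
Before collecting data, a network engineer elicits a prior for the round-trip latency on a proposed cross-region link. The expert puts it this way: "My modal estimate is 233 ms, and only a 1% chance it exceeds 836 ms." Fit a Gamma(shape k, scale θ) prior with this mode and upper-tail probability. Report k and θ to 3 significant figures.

Gamma(k,θ) with k>1 has mode (k−1)θ, so θ = 233/(k−1).
Need P(X < 836) = 0.99 with θ tied to k this way. Start at k = 2, θ = 233: P(X<836) ≈ 0.873.
Too low — raise k to concentrate. Iterating converges to k ≈ 3.64.
Then θ = 233/(3.64−1) ≈ 88.4.

k ≈ 3.64, θ ≈ 88.4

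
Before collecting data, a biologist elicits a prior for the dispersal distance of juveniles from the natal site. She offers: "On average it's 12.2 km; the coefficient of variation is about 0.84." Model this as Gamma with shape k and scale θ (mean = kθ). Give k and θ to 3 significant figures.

k ≈ 1.42, θ ≈ 8.61

For Gamma(k, scale θ): mean = kθ, variance = kθ², so CV = 1/√k.
CV = 0.84, hence k = 1/CV² = 1.42.
Then θ = mean/k = 12.2/1.42 = 8.61.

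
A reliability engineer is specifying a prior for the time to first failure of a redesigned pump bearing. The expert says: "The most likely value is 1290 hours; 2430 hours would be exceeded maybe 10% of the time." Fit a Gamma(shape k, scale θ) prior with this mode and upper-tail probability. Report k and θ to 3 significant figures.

k ≈ 5.77, θ ≈ 271

Gamma(k,θ) with k>1 has mode (k−1)θ, so θ = 1290/(k−1).
Need P(X < 2430) = 0.9 with θ tied to k this way. Start at k = 2, θ = 1290: P(X<2430) ≈ 0.562.
Too low — raise k to concentrate. Iterating converges to k ≈ 5.77.
Then θ = 1290/(5.77−1) ≈ 271.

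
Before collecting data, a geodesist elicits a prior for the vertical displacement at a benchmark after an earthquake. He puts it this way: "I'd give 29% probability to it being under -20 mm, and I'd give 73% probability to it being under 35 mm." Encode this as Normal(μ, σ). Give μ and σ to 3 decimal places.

μ = 6.099, σ = 47.162

For Normal(μ,σ), the p-quantile is μ + z_p·σ. Here z_{0.29} = -0.5534, z_{0.73} = 0.6128.
So -20 = μ − 0.5534σ and 35 = μ + 0.6128σ.
Subtracting: σ = (35 − -20)/(0.6128 − (-0.5534)) = 47.162.
Then μ = -20 − (-0.5534)·47.162 = 6.099.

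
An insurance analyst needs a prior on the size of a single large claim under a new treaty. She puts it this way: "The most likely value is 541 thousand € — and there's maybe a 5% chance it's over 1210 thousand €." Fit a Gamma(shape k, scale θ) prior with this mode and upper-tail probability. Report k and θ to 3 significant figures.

k ≈ 5.24, θ ≈ 128

Gamma(k,θ) with k>1 has mode (k−1)θ, so θ = 541/(k−1).
Need P(X < 1210) = 0.95 with θ tied to k this way. Start at k = 2, θ = 541: P(X<1210) ≈ 0.654.
Too low — raise k to concentrate. Iterating converges to k ≈ 5.24.
Then θ = 541/(5.24−1) ≈ 128.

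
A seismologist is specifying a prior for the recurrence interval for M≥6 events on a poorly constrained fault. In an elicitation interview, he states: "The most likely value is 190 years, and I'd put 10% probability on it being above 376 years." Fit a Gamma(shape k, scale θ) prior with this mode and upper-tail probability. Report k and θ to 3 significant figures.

Gamma(k,θ) with k>1 has mode (k−1)θ, so θ = 190/(k−1).
Need P(X < 376) = 0.9 with θ tied to k this way. Start at k = 2, θ = 190: P(X<376) ≈ 0.588.
Too low — raise k to concentrate. Iterating converges to k ≈ 5.11.
Then θ = 190/(5.11−1) ≈ 46.2.

k ≈ 5.11, θ ≈ 46.2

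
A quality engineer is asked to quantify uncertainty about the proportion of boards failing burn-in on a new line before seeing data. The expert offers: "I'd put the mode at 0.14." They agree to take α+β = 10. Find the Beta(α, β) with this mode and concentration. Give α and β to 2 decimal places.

α = 2.12, β = 7.88

For α,β > 1 the Beta mode is (α−1)/(α+β−2). With α+β = 10, the mode is (α−1)/8.
Set (α−1)/8 = 0.14 → α = 1 + 0.14·8 = 2.12.
β = 10 − α = 7.88.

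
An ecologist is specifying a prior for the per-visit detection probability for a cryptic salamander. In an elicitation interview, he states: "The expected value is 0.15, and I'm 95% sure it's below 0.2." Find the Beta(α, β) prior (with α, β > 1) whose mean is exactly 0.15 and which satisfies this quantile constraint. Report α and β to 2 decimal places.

With mean 0.15 fixed, write α = 0.15s, β = 0.85s where s = α+β.
Need P(θ < 0.2) = 0.95 under Beta(0.15s, 0.85s). Normal approximation: (q−m)/√(m(1−m)/s) ≈ z_{0.95} = 1.64, so s ≈ 0.15·0.85·(1.64)²/(0.2−0.15)² = 138.0.
At s = 138.0: P(θ<0.2) ≈ 0.942. Adjusting to match 0.95 gives s ≈ 151.92.
So α = 0.15·151.92 ≈ 22.79, β = 0.85·151.92 ≈ 129.13.

α ≈ 22.79, β ≈ 129.13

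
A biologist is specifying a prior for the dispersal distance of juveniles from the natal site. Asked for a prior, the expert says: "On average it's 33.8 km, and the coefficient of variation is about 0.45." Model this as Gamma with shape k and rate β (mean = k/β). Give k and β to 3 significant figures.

k ≈ 4.94, β ≈ 0.146

For Gamma(k, rate β): mean = k/β, variance = k/β², so CV = 1/√k.
CV = 0.45, hence k = 1/CV² = 4.94.
Then β = k/mean = 4.94/33.8 = 0.146.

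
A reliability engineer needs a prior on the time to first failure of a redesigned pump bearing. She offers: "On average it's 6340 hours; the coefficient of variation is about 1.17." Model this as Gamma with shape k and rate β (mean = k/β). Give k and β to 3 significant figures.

k ≈ 0.731, β ≈ 0.000115

For Gamma(k, rate β): mean = k/β, variance = k/β², so CV = 1/√k.
CV = 1.17, hence k = 1/CV² = 0.731.
Then β = k/mean = 0.731/6340 = 0.000115.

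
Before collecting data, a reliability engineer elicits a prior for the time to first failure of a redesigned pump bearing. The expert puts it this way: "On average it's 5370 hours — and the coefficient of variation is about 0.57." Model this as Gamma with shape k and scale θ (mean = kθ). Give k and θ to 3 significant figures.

For Gamma(k, scale θ): mean = kθ, variance = kθ², so CV = 1/√k.
CV = 0.57, hence k = 1/CV² = 3.08.
Then θ = mean/k = 5370/3.08 = 1740.

k ≈ 3.08, θ ≈ 1740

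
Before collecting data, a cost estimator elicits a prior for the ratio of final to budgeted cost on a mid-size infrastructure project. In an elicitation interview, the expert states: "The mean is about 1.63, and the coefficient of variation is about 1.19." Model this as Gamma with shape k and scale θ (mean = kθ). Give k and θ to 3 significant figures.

k ≈ 0.706, θ ≈ 2.31

For Gamma(k, scale θ): mean = kθ, variance = kθ², so CV = 1/√k.
CV = 1.19, hence k = 1/CV² = 0.706.
Then θ = mean/k = 1.63/0.706 = 2.31.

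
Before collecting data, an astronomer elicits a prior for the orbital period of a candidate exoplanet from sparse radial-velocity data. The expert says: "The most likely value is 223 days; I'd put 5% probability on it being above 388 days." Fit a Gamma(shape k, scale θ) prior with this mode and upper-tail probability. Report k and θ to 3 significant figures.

k ≈ 10.1, θ ≈ 24.5

Gamma(k,θ) with k>1 has mode (k−1)θ, so θ = 223/(k−1).
Need P(X < 388) = 0.95 with θ tied to k this way. Start at k = 2, θ = 223: P(X<388) ≈ 0.519.
Too low — raise k to concentrate. Iterating converges to k ≈ 10.1.
Then θ = 223/(10.1−1) ≈ 24.5.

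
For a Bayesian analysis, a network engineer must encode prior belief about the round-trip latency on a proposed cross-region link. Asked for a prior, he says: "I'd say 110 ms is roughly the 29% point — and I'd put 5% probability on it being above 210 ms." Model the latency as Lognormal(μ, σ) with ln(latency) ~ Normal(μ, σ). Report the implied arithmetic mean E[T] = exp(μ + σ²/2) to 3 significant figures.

If T ~ Lognormal(μ,σ) then ln T ~ Normal(μ,σ), so the p-quantile of ln T is μ + z_p·σ.
ln(110) = 4.7 and ln(210) = 5.347; z_{0.29} = -0.5534, z_{0.95} = 1.645.
σ = (5.347 − 4.7)/(1.645 − (-0.5534)) = 0.294.
μ = 4.7 − (-0.5534)·0.294 = 4.863.
E[T] = exp(μ + σ²/2) = exp(4.863 + 0.0433) = 135 ms.

E[T] ≈ 135 ms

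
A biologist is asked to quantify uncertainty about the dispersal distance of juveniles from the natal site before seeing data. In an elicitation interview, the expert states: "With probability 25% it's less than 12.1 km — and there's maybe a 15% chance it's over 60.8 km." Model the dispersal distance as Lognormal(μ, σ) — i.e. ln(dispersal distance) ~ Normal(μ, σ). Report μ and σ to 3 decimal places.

μ ≈ 3.130, σ ≈ 0.944

If T ~ Lognormal(μ,σ) then ln T ~ Normal(μ,σ), so the p-quantile of ln T is μ + z_p·σ.
ln(12.1) = 2.493 and ln(60.8) = 4.108; z_{0.25} = -0.6745, z_{0.85} = 1.036.
σ = (4.108 − 2.493)/(1.036 − (-0.6745)) = 0.944.
μ = 2.493 − (-0.6745)·0.944 = 3.130.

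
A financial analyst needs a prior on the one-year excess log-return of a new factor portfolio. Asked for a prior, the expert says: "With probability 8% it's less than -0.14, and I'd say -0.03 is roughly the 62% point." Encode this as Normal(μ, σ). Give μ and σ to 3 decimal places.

The p-quantile of Normal(μ,σ) is μ + z_p·σ, with z_{0.08} = -1.405 and z_{0.62} = 0.3055.
Eliminate σ: μ = (z₂·x₁ − z₁·x₂)/(z₂ − z₁) = (0.3055·-0.14 − (-1.405)·-0.03)/1.711 = -0.050.
Then σ = (x₂ − x₁)/(z₂ − z₁) = (-0.03 − -0.14)/1.711 = 0.064.

μ = -0.050, σ = 0.064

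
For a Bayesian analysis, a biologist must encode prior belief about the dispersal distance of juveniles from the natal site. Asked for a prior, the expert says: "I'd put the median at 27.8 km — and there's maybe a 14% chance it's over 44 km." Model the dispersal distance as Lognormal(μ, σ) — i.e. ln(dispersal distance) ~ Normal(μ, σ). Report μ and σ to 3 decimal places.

μ ≈ 3.325, σ ≈ 0.425

If T ~ Lognormal(μ,σ) then ln T ~ Normal(μ,σ), so the p-quantile of ln T is μ + z_p·σ.
ln(27.8) = 3.325 and ln(44) = 3.784; z_{0.5} = 0, z_{0.86} = 1.08.
σ = (3.784 − 3.325)/(1.08 − (0)) = 0.425.
μ = 3.325 − (0)·0.425 = 3.325.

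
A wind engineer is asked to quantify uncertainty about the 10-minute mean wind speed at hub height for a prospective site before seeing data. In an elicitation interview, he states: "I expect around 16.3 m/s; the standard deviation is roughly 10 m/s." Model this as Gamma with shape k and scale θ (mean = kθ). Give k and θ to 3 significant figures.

For Gamma(k, scale θ): mean = kθ, variance = kθ², so CV = 1/√k.
CV = SD/mean = 10/16.3 = 0.6135, hence k = 1/CV² = 2.66.
Then θ = mean/k = 16.3/2.66 = 6.13.

k ≈ 2.66, θ ≈ 6.13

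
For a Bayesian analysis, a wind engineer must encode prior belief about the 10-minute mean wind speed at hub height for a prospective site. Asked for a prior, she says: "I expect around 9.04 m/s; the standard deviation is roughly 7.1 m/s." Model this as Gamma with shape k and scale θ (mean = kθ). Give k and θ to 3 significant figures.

k ≈ 1.62, θ ≈ 5.58

For Gamma(k, scale θ): mean = kθ, variance = kθ², so CV = 1/√k.
CV = SD/mean = 7.1/9.04 = 0.7854, hence k = 1/CV² = 1.62.
Then θ = mean/k = 9.04/1.62 = 5.58.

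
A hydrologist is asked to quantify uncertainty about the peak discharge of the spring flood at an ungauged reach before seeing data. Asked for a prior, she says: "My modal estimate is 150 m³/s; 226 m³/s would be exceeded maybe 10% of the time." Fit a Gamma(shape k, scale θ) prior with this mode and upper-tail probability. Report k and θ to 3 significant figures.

Gamma(k,θ) with k>1 has mode (k−1)θ, so θ = 150/(k−1).
Need P(X < 226) = 0.9 with θ tied to k this way. Start at k = 2, θ = 150: P(X<226) ≈ 0.444.
Too low — raise k to concentrate. Iterating converges to k ≈ 12.1.
Then θ = 150/(12.1−1) ≈ 13.5.

k ≈ 12.1, θ ≈ 13.5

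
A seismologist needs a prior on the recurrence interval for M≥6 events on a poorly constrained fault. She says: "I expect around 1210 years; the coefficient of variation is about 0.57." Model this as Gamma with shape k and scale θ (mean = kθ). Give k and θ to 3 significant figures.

For Gamma(k, scale θ): mean = kθ, variance = kθ², so CV = 1/√k.
CV = 0.57, hence k = 1/CV² = 3.08.
Then θ = mean/k = 1210/3.08 = 393.

k ≈ 3.08, θ ≈ 393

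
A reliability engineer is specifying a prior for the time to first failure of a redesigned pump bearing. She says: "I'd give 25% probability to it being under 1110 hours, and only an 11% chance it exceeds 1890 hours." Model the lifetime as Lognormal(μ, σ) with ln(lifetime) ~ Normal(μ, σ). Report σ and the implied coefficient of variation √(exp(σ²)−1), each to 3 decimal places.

If T ~ Lognormal(μ,σ) then ln T ~ Normal(μ,σ), so the p-quantile of ln T is μ + z_p·σ.
ln(1110) = 7.012 and ln(1890) = 7.544; z_{0.25} = -0.6745, z_{0.89} = 1.227.
σ = (7.544 − 7.012)/(1.227 − (-0.6745)) = 0.280.
μ = 7.012 − (-0.6745)·0.280 = 7.201.
CV = √(exp(σ²)−1) = √(exp(0.0784)−1) = 0.286.

σ ≈ 0.280, CV ≈ 0.286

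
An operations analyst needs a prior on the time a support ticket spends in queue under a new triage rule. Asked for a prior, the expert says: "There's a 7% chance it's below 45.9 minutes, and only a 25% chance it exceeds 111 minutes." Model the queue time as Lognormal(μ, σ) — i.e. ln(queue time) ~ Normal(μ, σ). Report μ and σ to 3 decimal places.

If T ~ Lognormal(μ,σ) then ln T ~ Normal(μ,σ), so the p-quantile of ln T is μ + z_p·σ.
ln(45.9) = 3.826 and ln(111) = 4.71; z_{0.07} = -1.476, z_{0.75} = 0.6745.
σ = (4.71 − 3.826)/(0.6745 − (-1.476)) = 0.411.
μ = 3.826 − (-1.476)·0.411 = 4.433.

μ ≈ 4.433, σ ≈ 0.411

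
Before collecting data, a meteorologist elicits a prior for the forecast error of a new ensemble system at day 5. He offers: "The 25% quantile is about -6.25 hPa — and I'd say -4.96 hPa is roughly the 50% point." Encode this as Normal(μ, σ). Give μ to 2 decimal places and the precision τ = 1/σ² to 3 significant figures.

The p-quantile of Normal(μ,σ) is μ + z_p·σ, with z_{0.25} = -0.6745 and z_{0.5} = 0.
Eliminate σ: μ = (z₂·x₁ − z₁·x₂)/(z₂ − z₁) = (0·-6.25 − (-0.6745)·-4.96)/0.6745 = -4.96.
Then σ = (x₂ − x₁)/(z₂ − z₁) = (-4.96 − -6.25)/0.6745 = 1.91.
Precision τ = 1/σ² = 1/1.913² = 0.273.

μ = -4.96, τ = 0.273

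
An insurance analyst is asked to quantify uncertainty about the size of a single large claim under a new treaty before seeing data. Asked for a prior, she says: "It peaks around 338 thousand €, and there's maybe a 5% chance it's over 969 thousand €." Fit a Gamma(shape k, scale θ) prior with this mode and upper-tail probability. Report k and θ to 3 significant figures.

Gamma(k,θ) with k>1 has mode (k−1)θ, so θ = 338/(k−1).
Need P(X < 969) = 0.95 with θ tied to k this way. Start at k = 2, θ = 338: P(X<969) ≈ 0.780.
Too low — raise k to concentrate. Iterating converges to k ≈ 3.41.
Then θ = 338/(3.41−1) ≈ 141.

k ≈ 3.41, θ ≈ 141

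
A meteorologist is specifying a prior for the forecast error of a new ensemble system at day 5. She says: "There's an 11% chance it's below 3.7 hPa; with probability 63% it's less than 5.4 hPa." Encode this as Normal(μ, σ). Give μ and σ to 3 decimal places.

μ = 5.038, σ = 1.091

The p-quantile of Normal(μ,σ) is μ + z_p·σ, with z_{0.11} = -1.227 and z_{0.63} = 0.3319.
Eliminate σ: μ = (z₂·x₁ − z₁·x₂)/(z₂ − z₁) = (0.3319·3.7 − (-1.227)·5.4)/1.558 = 5.038.
Then σ = (x₂ − x₁)/(z₂ − z₁) = (5.4 − 3.7)/1.558 = 1.091.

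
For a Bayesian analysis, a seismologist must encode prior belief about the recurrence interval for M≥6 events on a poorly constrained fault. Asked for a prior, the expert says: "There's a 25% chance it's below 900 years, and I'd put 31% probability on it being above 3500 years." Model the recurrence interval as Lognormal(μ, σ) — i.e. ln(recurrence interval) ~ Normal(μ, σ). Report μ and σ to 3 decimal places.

If T ~ Lognormal(μ,σ) then ln T ~ Normal(μ,σ), so the p-quantile of ln T is μ + z_p·σ.
ln(900) = 6.802 and ln(3500) = 8.161; z_{0.25} = -0.6745, z_{0.69} = 0.4959.
σ = (8.161 − 6.802)/(0.4959 − (-0.6745)) = 1.160.
μ = 6.802 − (-0.6745)·1.160 = 7.585.

μ ≈ 7.585, σ ≈ 1.160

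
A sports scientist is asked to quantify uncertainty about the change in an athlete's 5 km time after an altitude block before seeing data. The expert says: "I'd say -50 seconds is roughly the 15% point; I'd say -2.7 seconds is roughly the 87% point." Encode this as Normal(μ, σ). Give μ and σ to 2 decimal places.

μ = -27.33, σ = 21.87

For Normal(μ,σ), the p-quantile is μ + z_p·σ. Here z_{0.15} = -1.036, z_{0.87} = 1.126.
So -50 = μ − 1.036σ and -2.7 = μ + 1.126σ.
Subtracting: σ = (-2.7 − -50)/(1.126 − (-1.036)) = 21.87.
Then μ = -50 − (-1.036)·21.87 = -27.33.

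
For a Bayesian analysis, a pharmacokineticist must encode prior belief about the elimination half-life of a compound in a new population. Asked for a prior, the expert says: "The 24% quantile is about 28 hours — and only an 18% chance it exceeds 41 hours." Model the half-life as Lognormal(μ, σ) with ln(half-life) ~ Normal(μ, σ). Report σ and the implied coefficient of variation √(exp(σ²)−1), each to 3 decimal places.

If T ~ Lognormal(μ,σ) then ln T ~ Normal(μ,σ), so the p-quantile of ln T is μ + z_p·σ.
ln(28) = 3.332 and ln(41) = 3.714; z_{0.24} = -0.7063, z_{0.82} = 0.9154.
σ = (3.714 − 3.332)/(0.9154 − (-0.7063)) = 0.235.
μ = 3.332 − (-0.7063)·0.235 = 3.498.
CV = √(exp(σ²)−1) = √(exp(0.0553)−1) = 0.238.

σ ≈ 0.235, CV ≈ 0.238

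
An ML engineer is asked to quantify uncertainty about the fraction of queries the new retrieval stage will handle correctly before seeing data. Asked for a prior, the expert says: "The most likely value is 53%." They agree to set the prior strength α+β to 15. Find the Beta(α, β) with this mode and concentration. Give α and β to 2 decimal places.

For α,β > 1 the Beta mode is (α−1)/(α+β−2). With α+β = 15, the mode is (α−1)/13.
Set (α−1)/13 = 0.53 → α = 1 + 0.53·13 = 7.89.
β = 15 − α = 7.11.

α = 7.89, β = 7.11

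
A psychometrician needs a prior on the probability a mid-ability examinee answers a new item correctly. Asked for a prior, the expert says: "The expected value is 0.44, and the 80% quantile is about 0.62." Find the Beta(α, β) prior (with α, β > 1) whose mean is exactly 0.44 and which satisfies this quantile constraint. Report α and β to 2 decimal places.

α ≈ 2.37, β ≈ 3.01

With mean 0.44 fixed, write α = 0.44s, β = 0.56s where s = α+β.
Need P(θ < 0.62) = 0.8 under Beta(0.44s, 0.56s). Normal approximation: (q−m)/√(m(1−m)/s) ≈ z_{0.8} = 0.842, so s ≈ 0.44·0.56·(0.842)²/(0.62−0.44)² = 5.4.
At s = 5.4: P(θ<0.62) ≈ 0.800. Adjusting to match 0.8 gives s ≈ 5.38.
So α = 0.44·5.38 ≈ 2.37, β = 0.56·5.38 ≈ 3.01.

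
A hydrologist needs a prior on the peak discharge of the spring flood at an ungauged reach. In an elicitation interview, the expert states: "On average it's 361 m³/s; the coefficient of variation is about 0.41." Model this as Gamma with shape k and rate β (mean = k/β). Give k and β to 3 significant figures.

For Gamma(k, rate β): mean = k/β, variance = k/β², so CV = 1/√k.
CV = 0.41, hence k = 1/CV² = 5.95.
Then β = k/mean = 5.95/361 = 0.0165.

k ≈ 5.95, β ≈ 0.0165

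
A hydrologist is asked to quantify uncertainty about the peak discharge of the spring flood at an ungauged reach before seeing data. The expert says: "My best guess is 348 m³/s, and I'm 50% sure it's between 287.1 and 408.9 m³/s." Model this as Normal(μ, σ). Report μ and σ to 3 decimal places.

A symmetric 50% interval runs μ ± z·σ with z = 0.6745.
Half-width = 60.9, so σ = 60.9/0.6745 = 90.290.
μ is the stated best guess, 348.000.

μ = 348.000, σ = 90.290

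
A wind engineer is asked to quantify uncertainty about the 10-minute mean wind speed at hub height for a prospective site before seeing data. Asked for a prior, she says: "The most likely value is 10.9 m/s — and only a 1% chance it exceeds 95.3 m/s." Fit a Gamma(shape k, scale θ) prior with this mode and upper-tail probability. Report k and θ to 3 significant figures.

k ≈ 1.69, θ ≈ 15.7

Gamma(k,θ) with k>1 has mode (k−1)θ, so θ = 10.9/(k−1).
Need P(X < 95.3) = 0.99 with θ tied to k this way. Start at k = 2, θ = 10.9: P(X<95.3) ≈ 0.998.
Too high — lower k to spread out. Iterating converges to k ≈ 1.69.
Then θ = 10.9/(1.69−1) ≈ 15.7.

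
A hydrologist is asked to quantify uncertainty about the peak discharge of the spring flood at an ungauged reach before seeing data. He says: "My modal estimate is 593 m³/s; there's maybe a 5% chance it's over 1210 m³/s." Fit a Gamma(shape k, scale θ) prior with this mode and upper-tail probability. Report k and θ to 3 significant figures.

k ≈ 6.44, θ ≈ 109

Gamma(k,θ) with k>1 has mode (k−1)θ, so θ = 593/(k−1).
Need P(X < 1210) = 0.95 with θ tied to k this way. Start at k = 2, θ = 593: P(X<1210) ≈ 0.605.
Too low — raise k to concentrate. Iterating converges to k ≈ 6.44.
Then θ = 593/(6.44−1) ≈ 109.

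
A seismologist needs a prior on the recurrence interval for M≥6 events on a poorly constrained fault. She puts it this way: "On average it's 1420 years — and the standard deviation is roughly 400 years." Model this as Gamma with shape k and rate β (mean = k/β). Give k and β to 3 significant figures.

For Gamma(k, rate β): mean = k/β, variance = k/β², so CV = 1/√k.
CV = SD/mean = 400/1420 = 0.2817, hence k = 1/CV² = 12.6.
Then β = k/mean = 12.6/1420 = 0.00887.

k ≈ 12.6, β ≈ 0.00887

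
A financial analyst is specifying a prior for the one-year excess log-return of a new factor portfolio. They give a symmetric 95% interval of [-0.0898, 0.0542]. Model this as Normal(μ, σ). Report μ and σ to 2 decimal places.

μ = -0.02, σ = 0.04

A symmetric 95% interval runs μ ± z·σ with z = 1.96.
Half-width = 0.072, so σ = 0.072/1.96 = 0.04.
μ is the interval midpoint, -0.02.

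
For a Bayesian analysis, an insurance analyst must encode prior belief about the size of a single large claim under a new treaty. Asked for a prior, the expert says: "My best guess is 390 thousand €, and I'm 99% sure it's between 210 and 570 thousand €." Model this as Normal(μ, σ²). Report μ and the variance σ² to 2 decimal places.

μ = 390.00, σ² = 4883.27

A symmetric 99% interval runs μ ± z·σ with z = 2.576.
Half-width = 180, so σ = 180/2.576 = 69.880 and σ² = 4883.27.
μ is the stated best guess, 390.00.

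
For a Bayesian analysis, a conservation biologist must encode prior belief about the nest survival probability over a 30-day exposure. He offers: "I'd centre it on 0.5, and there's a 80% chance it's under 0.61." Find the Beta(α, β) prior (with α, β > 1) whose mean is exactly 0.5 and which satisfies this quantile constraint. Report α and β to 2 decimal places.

α ≈ 7.38, β ≈ 7.38

With mean 0.5 fixed, write α = 0.5s, β = 0.5s where s = α+β.
Need P(θ < 0.61) = 0.8 under Beta(0.5s, 0.5s). Normal approximation: (q−m)/√(m(1−m)/s) ≈ z_{0.8} = 0.842, so s ≈ 0.5·0.5·(0.842)²/(0.61−0.5)² = 14.6.
At s = 14.6: P(θ<0.61) ≈ 0.799. Adjusting to match 0.8 gives s ≈ 14.77.
So α = 0.5·14.77 ≈ 7.38, β = 0.5·14.77 ≈ 7.38.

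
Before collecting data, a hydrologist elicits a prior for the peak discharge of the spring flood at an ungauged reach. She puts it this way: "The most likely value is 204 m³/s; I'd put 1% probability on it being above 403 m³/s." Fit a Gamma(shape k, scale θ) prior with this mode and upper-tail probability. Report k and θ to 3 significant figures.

Gamma(k,θ) with k>1 has mode (k−1)θ, so θ = 204/(k−1).
Need P(X < 403) = 0.99 with θ tied to k this way. Start at k = 2, θ = 204: P(X<403) ≈ 0.587.
Too low — raise k to concentrate. Iterating converges to k ≈ 11.6.
Then θ = 204/(11.6−1) ≈ 19.2.

k ≈ 11.6, θ ≈ 19.2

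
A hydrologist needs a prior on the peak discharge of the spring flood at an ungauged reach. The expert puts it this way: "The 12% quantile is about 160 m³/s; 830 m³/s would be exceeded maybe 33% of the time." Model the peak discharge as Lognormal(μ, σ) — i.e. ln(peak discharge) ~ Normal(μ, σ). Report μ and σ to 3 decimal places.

If T ~ Lognormal(μ,σ) then ln T ~ Normal(μ,σ), so the p-quantile of ln T is μ + z_p·σ.
ln(160) = 5.075 and ln(830) = 6.721; z_{0.12} = -1.175, z_{0.67} = 0.4399.
σ = (6.721 − 5.075)/(0.4399 − (-1.175)) = 1.019.
μ = 5.075 − (-1.175)·1.019 = 6.273.

μ ≈ 6.273, σ ≈ 1.019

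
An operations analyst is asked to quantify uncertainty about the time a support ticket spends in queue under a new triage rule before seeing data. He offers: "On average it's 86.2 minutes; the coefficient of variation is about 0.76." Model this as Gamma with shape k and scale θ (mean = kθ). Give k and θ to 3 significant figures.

For Gamma(k, scale θ): mean = kθ, variance = kθ², so CV = 1/√k.
CV = 0.76, hence k = 1/CV² = 1.73.
Then θ = mean/k = 86.2/1.73 = 49.8.

k ≈ 1.73, θ ≈ 49.8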